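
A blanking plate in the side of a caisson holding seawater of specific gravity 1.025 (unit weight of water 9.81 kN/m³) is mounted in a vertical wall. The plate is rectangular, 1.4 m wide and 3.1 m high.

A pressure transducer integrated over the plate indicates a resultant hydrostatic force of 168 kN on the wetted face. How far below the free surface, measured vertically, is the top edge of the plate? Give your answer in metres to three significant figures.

γ = 1.025 × 9.81 = 10.05525 kN/m³.
A = 1.4 × 3.1 = 4.34 m².
From F = γ·h_c·A, the centroid depth is h_c = 168/(10.05525 × 4.34) = 3.8497 m.
The centroid lies 3.1/2 = 1.55 m below the top edge, so the top edge sits at h_top = 3.8497 − 1.55 = 2.2997 m below the surface.

d_top ≈ 2.30 m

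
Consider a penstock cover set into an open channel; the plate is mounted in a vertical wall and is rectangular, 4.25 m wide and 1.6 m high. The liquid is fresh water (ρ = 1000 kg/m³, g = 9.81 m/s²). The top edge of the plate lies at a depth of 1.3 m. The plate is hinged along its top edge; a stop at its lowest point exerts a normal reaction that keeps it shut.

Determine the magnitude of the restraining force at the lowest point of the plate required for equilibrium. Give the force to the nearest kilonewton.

γ = ρg = 1000 × 9.81 = 9810 N/m³ = 9.81 kN/m³.
The centroid lies 1.6/2 = 0.8 m below the top edge, so the centroid depth is h_c = 1.3 + 0.8 = 2.1 m.
A = 4.25 × 1.6 = 6.8 m².
Resultant F = γ·h_c·A = 9.81 × 2.1 × 6.8 = 140.087 kN.
I_c = b·h³/12 = 4.25 × 1.6³/12 = 1.45067 m⁴.
Centre of pressure: y_p = y_c + I_c/(y_c·A) = 2.1 + 1.45067/(2.1 × 6.8) = 2.1 + 0.101588 = 2.20159 m along the plane.
The resultant acts 0.8 + 0.101588 = 0.901588 m (along the plate) below the hinge at the top edge, so the moment about the hinge is M = F × 0.901588 = 140.087 × 0.901588 = 126.301 kN·m.
A normal force at the bottom, 1.6 m from the hinge, must supply this moment: P = 126.301/1.6 = 78.9381 kN.

P ≈ 79 kN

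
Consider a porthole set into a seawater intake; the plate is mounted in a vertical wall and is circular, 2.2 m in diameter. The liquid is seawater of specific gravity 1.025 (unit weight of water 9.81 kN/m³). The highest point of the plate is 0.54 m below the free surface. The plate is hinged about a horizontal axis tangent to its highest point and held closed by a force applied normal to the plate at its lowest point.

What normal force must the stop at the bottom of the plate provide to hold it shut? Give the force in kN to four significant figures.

γ = 1.025 × 9.81 = 10.05525 kN/m³.
The centroid is at the centre, 1.1 m below the top of the plate, so the centroid depth is h_c = 0.54 + 1.1 = 1.64 m.
A = π(1.1)² = 3.80133 m².
Resultant F = γ·h_c·A = 10.05525 × 1.64 × 3.80133 = 62.6863 kN.
I_c = πr⁴/4 = π × 1.1⁴/4 = 1.1499 m⁴.
Centre of pressure: y_p = y_c + I_c/(y_c·A) = 1.64 + 1.1499/(1.64 × 3.80133) = 1.64 + 0.184451 = 1.82445 m along the plane.
The resultant acts 1.1 + 0.184451 = 1.28445 m (along the plate) below the hinge at the top edge, so the moment about the hinge is M = F × 1.28445 = 62.6863 × 1.28445 = 80.5174 kN·m.
A normal force at the bottom, 2.2 m from the hinge, must supply this moment: P = 80.5174/2.2 = 36.5988 kN.

P ≈ 36.60 kN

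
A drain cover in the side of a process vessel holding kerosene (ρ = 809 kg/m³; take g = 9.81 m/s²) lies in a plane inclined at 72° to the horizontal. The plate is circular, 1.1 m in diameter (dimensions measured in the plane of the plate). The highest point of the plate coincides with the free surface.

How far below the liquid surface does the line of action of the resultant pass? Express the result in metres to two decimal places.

γ = ρg = 809 × 9.81 / 1000 = 7.93629 kN/m³.
Let θ = 72° be the plate's angle to the horizontal; measure y along the incline from where the plane meets the free surface. Vertical depth h = y·sinθ with sinθ = 0.951057.
The centroid is at the centre, 0.55 m below the top of the plate, so y_c = 0.55 m and h_c = 0.55 × 0.951057 = 0.523081 m.
A = π(0.55)² = 0.950332 m².
Resultant F = γ·h_c·A = 7.93629 × 0.523081 × 0.950332 = 3.94513 kN.
I_c = πr⁴/4 = π × 0.55⁴/4 = 0.0718688 m⁴.
Centre of pressure: y_p = y_c + I_c/(y_c·A) = 0.55 + 0.0718688/(0.55 × 0.950332) = 0.55 + 0.1375 = 0.6875 m along the plane.
Vertically, h_p = y_p·sinθ = 0.6875 × 0.951057 = 0.653852 m.

h_p = 0.65 m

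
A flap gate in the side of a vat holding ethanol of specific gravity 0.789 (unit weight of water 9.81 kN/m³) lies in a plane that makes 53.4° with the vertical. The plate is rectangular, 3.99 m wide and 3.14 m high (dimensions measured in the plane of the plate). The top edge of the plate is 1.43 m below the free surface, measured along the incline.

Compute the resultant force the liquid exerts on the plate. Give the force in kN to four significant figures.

γ = 0.789 × 9.81 = 7.74009 kN/m³.
The plate makes 53.4° with the vertical, i.e. θ = 90° − 53.4° = 36.6° to the horizontal. Measuring y along the incline from the free-surface line, vertical depth h = y·sinθ with sinθ = 0.596225.
The centroid lies 3.14/2 = 1.57 m below the top edge, so y_c = 1.43 + 1.57 = 3 m and h_c = 3 × 0.596225 = 1.78868 m.
A = 3.99 × 3.14 = 12.5286 m².
Resultant F = γ·h_c·A = 7.74009 × 1.78868 × 12.5286 = 173.453 kN.

F ≈ 173.5 kN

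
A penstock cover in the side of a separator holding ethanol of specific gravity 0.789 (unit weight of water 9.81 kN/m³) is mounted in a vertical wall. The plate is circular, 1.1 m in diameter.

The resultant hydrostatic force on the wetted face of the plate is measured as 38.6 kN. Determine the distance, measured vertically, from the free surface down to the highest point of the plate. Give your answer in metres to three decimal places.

d_top ≈ 4.698 m

γ = 0.789 × 9.81 = 7.74009 kN/m³.
A = π(0.55)² = 0.950332 m².
From F = γ·h_c·A, the centroid depth is h_c = 38.6/(7.74009 × 0.950332) = 5.24766 m.
The centroid is at the centre, 0.55 m below the top of the plate, so the highest point sits at h_top = 5.24766 − 0.55 = 4.69766 m below the surface.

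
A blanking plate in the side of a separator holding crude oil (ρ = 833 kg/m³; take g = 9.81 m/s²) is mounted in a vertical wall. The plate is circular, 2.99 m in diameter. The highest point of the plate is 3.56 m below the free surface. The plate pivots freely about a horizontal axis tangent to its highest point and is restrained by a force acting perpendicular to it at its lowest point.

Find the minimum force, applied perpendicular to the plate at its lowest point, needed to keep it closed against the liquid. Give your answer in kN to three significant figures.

P ≈ 156 kN

γ = ρg = 833 × 9.81 / 1000 = 8.17173 kN/m³.
The centroid is at the centre, 1.495 m below the top of the plate, so the centroid depth is h_c = 3.56 + 1.495 = 5.055 m.
A = π(1.495)² = 7.02154 m².
Resultant F = γ·h_c·A = 8.17173 × 5.055 × 7.02154 = 290.046 kN.
I_c = πr⁴/4 = π × 1.495⁴/4 = 3.92333 m⁴.
Centre of pressure: y_p = y_c + I_c/(y_c·A) = 5.055 + 3.92333/(5.055 × 7.02154) = 5.055 + 0.110535 = 5.16553 m along the plane.
The resultant acts 1.495 + 0.110535 = 1.60554 m (along the plate) below the hinge at the top edge, so the moment about the hinge is M = F × 1.60554 = 290.046 × 1.60554 = 465.68 kN·m.
A normal force at the bottom, 2.99 m from the hinge, must supply this moment: P = 465.68/2.99 = 155.746 kN.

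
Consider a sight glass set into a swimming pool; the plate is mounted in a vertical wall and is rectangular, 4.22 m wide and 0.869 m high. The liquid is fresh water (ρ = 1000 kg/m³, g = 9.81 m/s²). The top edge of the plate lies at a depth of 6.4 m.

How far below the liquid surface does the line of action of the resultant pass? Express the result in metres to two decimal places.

γ = ρg = 1000 × 9.81 = 9810 N/m³ = 9.81 kN/m³.
The centroid lies 0.869/2 = 0.4345 m below the top edge, so the centroid depth is h_c = 6.4 + 0.4345 = 6.8345 m.
A = 4.22 × 0.869 = 3.66718 m².
Resultant F = γ·h_c·A = 9.81 × 6.8345 × 3.66718 = 245.871 kN.
I_c = b·h³/12 = 4.22 × 0.869³/12 = 0.230776 m⁴.
Centre of pressure: y_p = y_c + I_c/(y_c·A) = 6.8345 + 0.230776/(6.8345 × 3.66718) = 6.8345 + 0.00920771 = 6.84371 m along the plane.

h_p = 6.84 m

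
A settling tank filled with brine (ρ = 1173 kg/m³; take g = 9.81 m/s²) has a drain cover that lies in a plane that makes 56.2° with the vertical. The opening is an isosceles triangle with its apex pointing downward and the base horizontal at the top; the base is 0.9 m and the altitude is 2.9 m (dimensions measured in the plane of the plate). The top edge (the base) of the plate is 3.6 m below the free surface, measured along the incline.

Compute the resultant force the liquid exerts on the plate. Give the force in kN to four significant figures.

γ = ρg = 1173 × 9.81 / 1000 = 11.50713 kN/m³.
The plate makes 56.2° with the vertical, i.e. θ = 90° − 56.2° = 33.8° to the horizontal. Measuring y along the incline from the free-surface line, vertical depth h = y·sinθ with sinθ = 0.556296.
With the apex down, the centroid sits h/3 = 2.9/3 = 0.966667 m below the base (the top edge), so y_c = 3.6 + 0.966667 = 4.56667 m and h_c = 4.56667 × 0.556296 = 2.54042 m.
A = ½ × 0.9 × 2.9 = 1.305 m².
Resultant F = γ·h_c·A = 11.50713 × 2.54042 × 1.305 = 38.149 kN.

F ≈ 38.15 kN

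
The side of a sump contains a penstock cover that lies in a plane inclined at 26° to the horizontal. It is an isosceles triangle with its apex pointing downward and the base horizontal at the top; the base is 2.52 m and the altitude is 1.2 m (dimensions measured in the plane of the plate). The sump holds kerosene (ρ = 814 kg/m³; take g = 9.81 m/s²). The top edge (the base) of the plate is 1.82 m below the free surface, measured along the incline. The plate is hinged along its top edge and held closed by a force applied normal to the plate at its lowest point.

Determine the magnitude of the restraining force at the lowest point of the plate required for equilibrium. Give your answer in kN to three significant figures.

P ≈ 4.27 kN

γ = ρg = 814 × 9.81 / 1000 = 7.98534 kN/m³.
Let θ = 26° be the plate's angle to the horizontal; measure y along the incline from where the plane meets the free surface. Vertical depth h = y·sinθ with sinθ = 0.438371.
With the apex down, the centroid sits h/3 = 1.2/3 = 0.4 m below the base (the top edge), so y_c = 1.82 + 0.4 = 2.22 m and h_c = 2.22 × 0.438371 = 0.973184 m.
A = ½ × 2.52 × 1.2 = 1.512 m².
Resultant F = γ·h_c·A = 7.98534 × 0.973184 × 1.512 = 11.7501 kN.
I_c = b·h³/36 = 2.52 × 1.2³/36 = 0.12096 m⁴.
Centre of pressure: y_p = y_c + I_c/(y_c·A) = 2.22 + 0.12096/(2.22 × 1.512) = 2.22 + 0.036036 = 2.25604 m along the plane.
The resultant acts 0.4 + 0.036036 = 0.436036 m (along the plate) below the hinge at the top edge, so the moment about the hinge is M = F × 0.436036 = 11.7501 × 0.436036 = 5.12347 kN·m.
A normal force at the bottom, 1.2 m from the hinge, must supply this moment: P = 5.12347/1.2 = 4.26956 kN.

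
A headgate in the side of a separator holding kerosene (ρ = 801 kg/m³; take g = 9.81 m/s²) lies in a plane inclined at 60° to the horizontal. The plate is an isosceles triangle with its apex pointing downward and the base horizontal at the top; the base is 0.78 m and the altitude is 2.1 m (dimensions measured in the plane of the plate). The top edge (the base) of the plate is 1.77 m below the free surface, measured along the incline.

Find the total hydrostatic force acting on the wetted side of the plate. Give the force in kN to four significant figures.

γ = ρg = 801 × 9.81 / 1000 = 7.85781 kN/m³.
Let θ = 60° be the plate's angle to the horizontal; measure y along the incline from where the plane meets the free surface. Vertical depth h = y·sinθ with sinθ = 0.866025.
With the apex down, the centroid sits h/3 = 2.1/3 = 0.7 m below the base (the top edge), so y_c = 1.77 + 0.7 = 2.47 m and h_c = 2.47 × 0.866025 = 2.13908 m.
A = ½ × 0.78 × 2.1 = 0.819 m².
Resultant F = γ·h_c·A = 7.85781 × 2.13908 × 0.819 = 13.7661 kN.

F ≈ 13.77 kN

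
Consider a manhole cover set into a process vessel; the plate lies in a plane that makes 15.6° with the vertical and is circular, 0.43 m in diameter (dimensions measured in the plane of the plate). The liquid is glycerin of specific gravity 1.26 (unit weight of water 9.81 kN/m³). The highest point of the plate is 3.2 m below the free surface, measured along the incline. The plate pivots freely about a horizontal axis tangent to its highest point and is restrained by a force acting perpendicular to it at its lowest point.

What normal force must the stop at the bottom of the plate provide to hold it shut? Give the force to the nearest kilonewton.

γ = 1.26 × 9.81 = 12.3606 kN/m³.
The plate makes 15.6° with the vertical, i.e. θ = 90° − 15.6° = 74.4° to the horizontal. Measuring y along the incline from the free-surface line, vertical depth h = y·sinθ with sinθ = 0.963163.
The centroid is at the centre, 0.215 m below the top of the plate, so y_c = 3.2 + 0.215 = 3.415 m and h_c = 3.415 × 0.963163 = 3.2892 m.
A = π(0.215)² = 0.14522 m².
Resultant F = γ·h_c·A = 12.3606 × 3.2892 × 0.14522 = 5.90413 kN.
I_c = πr⁴/4 = π × 0.215⁴/4 = 0.0016782 m⁴.
Centre of pressure: y_p = y_c + I_c/(y_c·A) = 3.415 + 0.0016782/(3.415 × 0.14522) = 3.415 + 0.00338397 = 3.41838 m along the plane.
The resultant acts 0.215 + 0.00338397 = 0.218384 m (along the plate) below the hinge at the top edge, so the moment about the hinge is M = F × 0.218384 = 5.90413 × 0.218384 = 1.28937 kN·m.
A normal force at the bottom, 0.43 m from the hinge, must supply this moment: P = 1.28937/0.43 = 2.99853 kN.

P ≈ 3 kN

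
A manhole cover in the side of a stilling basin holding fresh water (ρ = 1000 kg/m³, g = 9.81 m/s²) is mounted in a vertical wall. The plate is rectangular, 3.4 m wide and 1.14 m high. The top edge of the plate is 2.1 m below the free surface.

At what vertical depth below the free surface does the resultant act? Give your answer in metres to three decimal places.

h_p = 2.711 m

γ = ρg = 1000 × 9.81 = 9810 N/m³ = 9.81 kN/m³.
The centroid lies 1.14/2 = 0.57 m below the top edge, so the centroid depth is h_c = 2.1 + 0.57 = 2.67 m.
A = 3.4 × 1.14 = 3.876 m².
Resultant F = γ·h_c·A = 9.81 × 2.67 × 3.876 = 101.523 kN.
I_c = b·h³/12 = 3.4 × 1.14³/12 = 0.419771 m⁴.
Centre of pressure: y_p = y_c + I_c/(y_c·A) = 2.67 + 0.419771/(2.67 × 3.876) = 2.67 + 0.0405618 = 2.71056 m along the plane.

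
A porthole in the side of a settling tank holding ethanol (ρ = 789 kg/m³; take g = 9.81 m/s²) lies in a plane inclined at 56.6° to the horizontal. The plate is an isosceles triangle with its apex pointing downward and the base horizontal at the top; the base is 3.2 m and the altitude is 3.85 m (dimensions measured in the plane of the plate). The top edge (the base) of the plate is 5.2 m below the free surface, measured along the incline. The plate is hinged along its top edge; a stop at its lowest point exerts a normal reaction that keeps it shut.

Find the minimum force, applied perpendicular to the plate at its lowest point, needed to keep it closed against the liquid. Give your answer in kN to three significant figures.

P ≈ 94.5 kN

γ = ρg = 789 × 9.81 / 1000 = 7.74009 kN/m³.
Let θ = 56.6° be the plate's angle to the horizontal; measure y along the incline from where the plane meets the free surface. Vertical depth h = y·sinθ with sinθ = 0.834848.
With the apex down, the centroid sits h/3 = 3.85/3 = 1.28333 m below the base (the top edge), so y_c = 5.2 + 1.28333 = 6.48333 m and h_c = 6.48333 × 0.834848 = 5.4126 m.
A = ½ × 3.2 × 3.85 = 6.16 m².
Resultant F = γ·h_c·A = 7.74009 × 5.4126 × 6.16 = 258.067 kN.
I_c = b·h³/36 = 3.2 × 3.85³/36 = 5.07259 m⁴.
Centre of pressure: y_p = y_c + I_c/(y_c·A) = 6.48333 + 5.07259/(6.48333 × 6.16) = 6.48333 + 0.127014 = 6.61034 m along the plane.
The resultant acts 1.28333 + 0.127014 = 1.41034 m (along the plate) below the hinge at the top edge, so the moment about the hinge is M = F × 1.41034 = 258.067 × 1.41034 = 363.962 kN·m.
A normal force at the bottom, 3.85 m from the hinge, must supply this moment: P = 363.962/3.85 = 94.5356 kN.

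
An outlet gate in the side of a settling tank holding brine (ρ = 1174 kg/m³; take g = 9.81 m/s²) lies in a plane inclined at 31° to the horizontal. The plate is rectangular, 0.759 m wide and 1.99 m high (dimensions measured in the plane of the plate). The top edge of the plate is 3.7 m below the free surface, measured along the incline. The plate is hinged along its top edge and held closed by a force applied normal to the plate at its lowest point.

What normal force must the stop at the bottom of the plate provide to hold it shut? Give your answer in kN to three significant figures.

P ≈ 22.5 kN

γ = ρg = 1174 × 9.81 / 1000 = 11.51694 kN/m³.
Let θ = 31° be the plate's angle to the horizontal; measure y along the incline from where the plane meets the free surface. Vertical depth h = y·sinθ with sinθ = 0.515038.
The centroid lies 1.99/2 = 0.995 m below the top edge, so y_c = 3.7 + 0.995 = 4.695 m and h_c = 4.695 × 0.515038 = 2.4181 m.
A = 0.759 × 1.99 = 1.51041 m².
Resultant F = γ·h_c·A = 11.51694 × 2.4181 × 1.51041 = 42.0636 kN.
I_c = b·h³/12 = 0.759 × 1.99³/12 = 0.498448 m⁴.
Centre of pressure: y_p = y_c + I_c/(y_c·A) = 4.695 + 0.498448/(4.695 × 1.51041) = 4.695 + 0.0702893 = 4.76529 m along the plane.
The resultant acts 0.995 + 0.0702893 = 1.06529 m (along the plate) below the hinge at the top edge, so the moment about the hinge is M = F × 1.06529 = 42.0636 × 1.06529 = 44.8099 kN·m.
A normal force at the bottom, 1.99 m from the hinge, must supply this moment: P = 44.8099/1.99 = 22.5175 kN.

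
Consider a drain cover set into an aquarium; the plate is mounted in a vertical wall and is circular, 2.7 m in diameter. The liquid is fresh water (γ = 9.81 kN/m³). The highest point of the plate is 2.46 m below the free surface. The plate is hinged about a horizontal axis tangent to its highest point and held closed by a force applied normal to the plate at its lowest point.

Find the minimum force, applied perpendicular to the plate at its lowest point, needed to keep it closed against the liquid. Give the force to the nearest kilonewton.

γ = 9.81 kN/m³.
The centroid is at the centre, 1.35 m below the top of the plate, so the centroid depth is h_c = 2.46 + 1.35 = 3.81 m.
A = π(1.35)² = 5.72555 m².
Resultant F = γ·h_c·A = 9.81 × 3.81 × 5.72555 = 213.999 kN.
I_c = πr⁴/4 = π × 1.35⁴/4 = 2.6087 m⁴.
Centre of pressure: y_p = y_c + I_c/(y_c·A) = 3.81 + 2.6087/(3.81 × 5.72555) = 3.81 + 0.119586 = 3.92959 m along the plane.
The resultant acts 1.35 + 0.119586 = 1.46959 m (along the plate) below the hinge at the top edge, so the moment about the hinge is M = F × 1.46959 = 213.999 × 1.46959 = 314.491 kN·m.
A normal force at the bottom, 2.7 m from the hinge, must supply this moment: P = 314.491/2.7 = 116.478 kN.

P ≈ 116 kN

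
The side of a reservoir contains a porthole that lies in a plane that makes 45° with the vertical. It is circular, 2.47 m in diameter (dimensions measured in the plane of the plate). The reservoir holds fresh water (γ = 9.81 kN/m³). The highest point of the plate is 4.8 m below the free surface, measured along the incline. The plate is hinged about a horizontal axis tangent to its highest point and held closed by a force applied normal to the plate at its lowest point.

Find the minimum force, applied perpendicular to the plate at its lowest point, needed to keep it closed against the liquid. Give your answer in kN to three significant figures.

P ≈ 105 kN

γ = 9.81 kN/m³.
The plate makes 45° with the vertical, i.e. θ = 90° − 45° = 45° to the horizontal. Measuring y along the incline from the free-surface line, vertical depth h = y·sinθ with sinθ = 0.707107.
The centroid is at the centre, 1.235 m below the top of the plate, so y_c = 4.8 + 1.235 = 6.035 m and h_c = 6.035 × 0.707107 = 4.26739 m.
A = π(1.235)² = 4.79164 m².
Resultant F = γ·h_c·A = 9.81 × 4.26739 × 4.79164 = 200.593 kN.
I_c = πr⁴/4 = π × 1.235⁴/4 = 1.82708 m⁴.
Centre of pressure: y_p = y_c + I_c/(y_c·A) = 6.035 + 1.82708/(6.035 × 4.79164) = 6.035 + 0.0631824 = 6.09818 m along the plane.
The resultant acts 1.235 + 0.0631824 = 1.29818 m (along the plate) below the hinge at the top edge, so the moment about the hinge is M = F × 1.29818 = 200.593 × 1.29818 = 260.406 kN·m.
A normal force at the bottom, 2.47 m from the hinge, must supply this moment: P = 260.406/2.47 = 105.428 kN.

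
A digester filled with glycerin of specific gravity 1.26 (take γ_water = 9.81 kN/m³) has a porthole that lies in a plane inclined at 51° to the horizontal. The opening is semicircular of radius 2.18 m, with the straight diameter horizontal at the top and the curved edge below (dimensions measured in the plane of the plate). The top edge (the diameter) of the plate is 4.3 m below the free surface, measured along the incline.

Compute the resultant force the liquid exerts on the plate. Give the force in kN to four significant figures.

F ≈ 374.7 kN

γ = 1.26 × 9.81 = 12.3606 kN/m³.
Let θ = 51° be the plate's angle to the horizontal; measure y along the incline from where the plane meets the free surface. Vertical depth h = y·sinθ with sinθ = 0.777146.
The centroid of a semicircle lies 4r/(3π) = 0.925221 m from the diameter, here below the top edge, so y_c = 4.3 + 0.925221 = 5.22522 m and h_c = 5.22522 × 0.777146 = 4.06076 m.
A = πr²/2 = π × 2.18²/2 = 7.46505 m².
Resultant F = γ·h_c·A = 12.3606 × 4.06076 × 7.46505 = 374.696 kN.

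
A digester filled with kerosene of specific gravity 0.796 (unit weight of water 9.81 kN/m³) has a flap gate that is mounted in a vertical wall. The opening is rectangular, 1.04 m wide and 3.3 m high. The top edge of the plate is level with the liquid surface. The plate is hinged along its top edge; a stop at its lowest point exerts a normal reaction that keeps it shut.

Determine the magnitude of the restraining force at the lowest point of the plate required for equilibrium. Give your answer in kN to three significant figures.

γ = 0.796 × 9.81 = 7.80876 kN/m³.
The centroid lies 3.3/2 = 1.65 m below the top edge, so the centroid depth is h_c = 1.65 m.
A = 1.04 × 3.3 = 3.432 m².
Resultant F = γ·h_c·A = 7.80876 × 1.65 × 3.432 = 44.2194 kN.
I_c = b·h³/12 = 1.04 × 3.3³/12 = 3.11454 m⁴.
Centre of pressure: y_p = y_c + I_c/(y_c·A) = 1.65 + 3.11454/(1.65 × 3.432) = 1.65 + 0.55 = 2.2 m along the plane.
The resultant acts 1.65 + 0.55 = 2.2 m (along the plate) below the hinge at the top edge, so the moment about the hinge is M = F × 2.2 = 44.2194 × 2.2 = 97.2827 kN·m.
A normal force at the bottom, 3.3 m from the hinge, must supply this moment: P = 97.2827/3.3 = 29.4796 kN.

P ≈ 29.5 kN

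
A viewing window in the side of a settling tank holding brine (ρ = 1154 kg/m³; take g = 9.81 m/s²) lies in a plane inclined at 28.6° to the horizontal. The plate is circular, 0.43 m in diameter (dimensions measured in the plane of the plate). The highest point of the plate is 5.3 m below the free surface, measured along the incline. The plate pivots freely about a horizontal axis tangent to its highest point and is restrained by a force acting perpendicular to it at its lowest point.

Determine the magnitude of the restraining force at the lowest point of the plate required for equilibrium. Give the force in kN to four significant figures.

P ≈ 2.191 kN

γ = ρg = 1154 × 9.81 / 1000 = 11.32074 kN/m³.
Let θ = 28.6° be the plate's angle to the horizontal; measure y along the incline from where the plane meets the free surface. Vertical depth h = y·sinθ with sinθ = 0.478692.
The centroid is at the centre, 0.215 m below the top of the plate, so y_c = 5.3 + 0.215 = 5.515 m and h_c = 5.515 × 0.478692 = 2.63999 m.
A = π(0.215)² = 0.14522 m².
Resultant F = γ·h_c·A = 11.32074 × 2.63999 × 0.14522 = 4.34014 kN.
I_c = πr⁴/4 = π × 0.215⁴/4 = 0.0016782 m⁴.
Centre of pressure: y_p = y_c + I_c/(y_c·A) = 5.515 + 0.0016782/(5.515 × 0.14522) = 5.515 + 0.00209542 = 5.5171 m along the plane.
The resultant acts 0.215 + 0.00209542 = 0.217095 m (along the plate) below the hinge at the top edge, so the moment about the hinge is M = F × 0.217095 = 4.34014 × 0.217095 = 0.942223 kN·m.
A normal force at the bottom, 0.43 m from the hinge, must supply this moment: P = 0.942223/0.43 = 2.19122 kN.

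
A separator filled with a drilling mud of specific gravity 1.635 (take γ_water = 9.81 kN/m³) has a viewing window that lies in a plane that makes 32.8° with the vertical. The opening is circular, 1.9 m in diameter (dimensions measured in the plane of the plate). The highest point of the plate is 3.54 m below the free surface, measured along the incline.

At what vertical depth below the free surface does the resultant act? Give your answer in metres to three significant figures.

γ = 1.635 × 9.81 = 16.03935 kN/m³.
The plate makes 32.8° with the vertical, i.e. θ = 90° − 32.8° = 57.2° to the horizontal. Measuring y along the incline from the free-surface line, vertical depth h = y·sinθ with sinθ = 0.840567.
The centroid is at the centre, 0.95 m below the top of the plate, so y_c = 3.54 + 0.95 = 4.49 m and h_c = 4.49 × 0.840567 = 3.77415 m.
A = π(0.95)² = 2.83529 m².
Resultant F = γ·h_c·A = 16.03935 × 3.77415 × 2.83529 = 171.634 kN.
I_c = πr⁴/4 = π × 0.95⁴/4 = 0.639712 m⁴.
Centre of pressure: y_p = y_c + I_c/(y_c·A) = 4.49 + 0.639712/(4.49 × 2.83529) = 4.49 + 0.0502505 = 4.54025 m along the plane.
Vertically, h_p = y_p·sinθ = 4.54025 × 0.840567 = 3.81638 m.

h_p = 3.82 m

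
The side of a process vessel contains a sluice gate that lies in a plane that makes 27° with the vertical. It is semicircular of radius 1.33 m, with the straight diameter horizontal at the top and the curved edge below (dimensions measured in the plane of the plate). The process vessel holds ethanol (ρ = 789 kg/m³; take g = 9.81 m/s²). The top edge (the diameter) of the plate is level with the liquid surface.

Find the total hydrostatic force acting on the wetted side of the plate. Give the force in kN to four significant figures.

F ≈ 10.82 kN

γ = ρg = 789 × 9.81 / 1000 = 7.74009 kN/m³.
The plate makes 27° with the vertical, i.e. θ = 90° − 27° = 63° to the horizontal. Measuring y along the incline from the free-surface line, vertical depth h = y·sinθ with sinθ = 0.891007.
The centroid of a semicircle lies 4r/(3π) = 0.56447 m from the diameter, here below the top edge, so y_c = 0.56447 m and h_c = 0.56447 × 0.891007 = 0.502947 m.
A = πr²/2 = π × 1.33²/2 = 2.77858 m².
Resultant F = γ·h_c·A = 7.74009 × 0.502947 × 2.77858 = 10.8166 kN.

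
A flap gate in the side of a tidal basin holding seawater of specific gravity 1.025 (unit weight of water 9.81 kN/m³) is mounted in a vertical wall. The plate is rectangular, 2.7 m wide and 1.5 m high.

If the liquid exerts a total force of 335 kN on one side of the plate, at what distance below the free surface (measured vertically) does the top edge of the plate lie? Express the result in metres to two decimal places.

γ = 1.025 × 9.81 = 10.05525 kN/m³.
A = 2.7 × 1.5 = 4.05 m².
From F = γ·h_c·A, the centroid depth is h_c = 335/(10.05525 × 4.05) = 8.22616 m.
The centroid lies 1.5/2 = 0.75 m below the top edge, so the top edge sits at h_top = 8.22616 − 0.75 = 7.47616 m below the surface.

d_top ≈ 7.48 m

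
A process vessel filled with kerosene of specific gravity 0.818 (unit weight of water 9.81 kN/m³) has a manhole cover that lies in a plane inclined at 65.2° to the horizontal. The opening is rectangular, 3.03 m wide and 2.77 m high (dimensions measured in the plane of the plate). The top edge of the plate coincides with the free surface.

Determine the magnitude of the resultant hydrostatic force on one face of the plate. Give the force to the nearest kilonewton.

γ = 0.818 × 9.81 = 8.02458 kN/m³.
Let θ = 65.2° be the plate's angle to the horizontal; measure y along the incline from where the plane meets the free surface. Vertical depth h = y·sinθ with sinθ = 0.907777.
The centroid lies 2.77/2 = 1.385 m below the top edge, so y_c = 1.385 m and h_c = 1.385 × 0.907777 = 1.25727 m.
A = 3.03 × 2.77 = 8.3931 m².
Resultant F = γ·h_c·A = 8.02458 × 1.25727 × 8.3931 = 84.6785 kN.

F ≈ 85 kN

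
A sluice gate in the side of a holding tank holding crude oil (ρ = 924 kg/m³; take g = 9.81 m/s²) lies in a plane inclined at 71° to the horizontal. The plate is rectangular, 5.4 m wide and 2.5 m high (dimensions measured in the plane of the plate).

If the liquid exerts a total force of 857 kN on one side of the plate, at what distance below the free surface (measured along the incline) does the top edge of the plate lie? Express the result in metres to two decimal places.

γ = ρg = 924 × 9.81 / 1000 = 9.06444 kN/m³.
A = 5.4 × 2.5 = 13.5 m².
From F = γ·h_c·A, the centroid depth is h_c = 857/(9.06444 × 13.5) = 7.00335 m.
Let θ = 71° be the plate's angle to the horizontal; measure y along the incline from where the plane meets the free surface. Vertical depth h = y·sinθ with sinθ = 0.945519.
Along the incline, y_c = h_c/sinθ = 7.00335/0.945519 = 7.40688 m.
The centroid lies 2.5/2 = 1.25 m below the top edge, so the top edge sits at y_top = 7.40688 − 1.25 = 6.15688 m along the incline.

y_top ≈ 6.16 m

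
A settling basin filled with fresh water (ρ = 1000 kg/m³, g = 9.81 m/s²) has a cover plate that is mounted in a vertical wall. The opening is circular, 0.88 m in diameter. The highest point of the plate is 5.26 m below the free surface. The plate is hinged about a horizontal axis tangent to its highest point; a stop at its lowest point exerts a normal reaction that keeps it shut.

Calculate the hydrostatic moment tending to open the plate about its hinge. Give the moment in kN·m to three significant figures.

γ = ρg = 1000 × 9.81 = 9810 N/m³ = 9.81 kN/m³.
The centroid is at the centre, 0.44 m below the top of the plate, so the centroid depth is h_c = 5.26 + 0.44 = 5.7 m.
A = π(0.44)² = 0.608212 m².
Resultant F = γ·h_c·A = 9.81 × 5.7 × 0.608212 = 34.0094 kN.
I_c = πr⁴/4 = π × 0.44⁴/4 = 0.0294375 m⁴.
Centre of pressure: y_p = y_c + I_c/(y_c·A) = 5.7 + 0.0294375/(5.7 × 0.608212) = 5.7 + 0.00849124 = 5.70849 m along the plane.
The resultant acts 0.44 + 0.00849124 = 0.448491 m (along the plate) below the hinge at the top edge, so the moment about the hinge is M = F × 0.448491 = 34.0094 × 0.448491 = 15.2529 kN·m.

M ≈ 15.3 kN·m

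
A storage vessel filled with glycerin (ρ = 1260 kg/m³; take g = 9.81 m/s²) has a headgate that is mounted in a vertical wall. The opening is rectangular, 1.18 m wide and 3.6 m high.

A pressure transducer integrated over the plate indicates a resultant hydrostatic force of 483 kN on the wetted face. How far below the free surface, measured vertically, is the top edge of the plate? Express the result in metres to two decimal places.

d_top ≈ 7.40 m

γ = ρg = 1260 × 9.81 / 1000 = 12.3606 kN/m³.
A = 1.18 × 3.6 = 4.248 m².
From F = γ·h_c·A, the centroid depth is h_c = 483/(12.3606 × 4.248) = 9.19863 m.
The centroid lies 3.6/2 = 1.8 m below the top edge, so the top edge sits at h_top = 9.19863 − 1.8 = 7.39863 m below the surface.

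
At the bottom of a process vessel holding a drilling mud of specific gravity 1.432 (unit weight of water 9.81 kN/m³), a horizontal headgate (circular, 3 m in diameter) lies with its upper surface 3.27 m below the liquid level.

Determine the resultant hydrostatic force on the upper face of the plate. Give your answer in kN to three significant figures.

F ≈ 325 kN

γ = 1.432 × 9.81 = 14.04792 kN/m³.
The plate is horizontal, so pressure is uniform at p = γ·h = 14.04792 × 3.27 = 45.9367 kN/m².
A = π(1.5)² = 7.06858 m².
F = p·A = 45.9367 × 7.06858 = 324.707 kN.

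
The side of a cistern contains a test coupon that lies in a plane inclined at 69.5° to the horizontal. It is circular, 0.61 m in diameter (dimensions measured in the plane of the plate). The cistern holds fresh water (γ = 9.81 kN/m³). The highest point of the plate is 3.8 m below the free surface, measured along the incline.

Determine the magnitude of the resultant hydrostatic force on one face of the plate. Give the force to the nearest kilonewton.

γ = 9.81 kN/m³.
Let θ = 69.5° be the plate's angle to the horizontal; measure y along the incline from where the plane meets the free surface. Vertical depth h = y·sinθ with sinθ = 0.936672.
The centroid is at the centre, 0.305 m below the top of the plate, so y_c = 3.8 + 0.305 = 4.105 m and h_c = 4.105 × 0.936672 = 3.84504 m.
A = π(0.305)² = 0.292247 m².
Resultant F = γ·h_c·A = 9.81 × 3.84504 × 0.292247 = 11.0235 kN.

F ≈ 11 kN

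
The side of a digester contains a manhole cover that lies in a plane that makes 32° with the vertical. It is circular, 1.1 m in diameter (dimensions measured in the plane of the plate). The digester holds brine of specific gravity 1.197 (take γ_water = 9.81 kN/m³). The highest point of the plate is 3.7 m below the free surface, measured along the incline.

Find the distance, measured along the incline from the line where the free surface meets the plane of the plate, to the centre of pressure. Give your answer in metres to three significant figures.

y_p = 4.27 m

γ = 1.197 × 9.81 = 11.74257 kN/m³.
The plate makes 32° with the vertical, i.e. θ = 90° − 32° = 58° to the horizontal. Measuring y along the incline from the free-surface line, vertical depth h = y·sinθ with sinθ = 0.848048.
The centroid is at the centre, 0.55 m below the top of the plate, so y_c = 3.7 + 0.55 = 4.25 m and h_c = 4.25 × 0.848048 = 3.6042 m.
A = π(0.55)² = 0.950332 m².
Resultant F = γ·h_c·A = 11.74257 × 3.6042 × 0.950332 = 40.2205 kN.
I_c = πr⁴/4 = π × 0.55⁴/4 = 0.0718688 m⁴.
Centre of pressure: y_p = y_c + I_c/(y_c·A) = 4.25 + 0.0718688/(4.25 × 0.950332) = 4.25 + 0.0177941 = 4.26779 m along the plane.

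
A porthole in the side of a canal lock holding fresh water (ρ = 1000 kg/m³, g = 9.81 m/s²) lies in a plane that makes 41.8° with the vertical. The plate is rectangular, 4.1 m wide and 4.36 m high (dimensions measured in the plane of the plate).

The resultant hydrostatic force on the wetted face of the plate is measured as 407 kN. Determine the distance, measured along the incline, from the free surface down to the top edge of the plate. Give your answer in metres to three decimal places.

y_top ≈ 0.933 m

γ = ρg = 1000 × 9.81 = 9810 N/m³ = 9.81 kN/m³.
A = 4.1 × 4.36 = 17.876 m².
From F = γ·h_c·A, the centroid depth is h_c = 407/(9.81 × 17.876) = 2.32089 m.
The plate makes 41.8° with the vertical, i.e. θ = 90° − 41.8° = 48.2° to the horizontal. Measuring y along the incline from the free-surface line, vertical depth h = y·sinθ with sinθ = 0.745476.
Along the incline, y_c = h_c/sinθ = 2.32089/0.745476 = 3.1133 m.
The centroid lies 4.36/2 = 2.18 m below the top edge, so the top edge sits at y_top = 3.1133 − 2.18 = 0.9333 m along the incline.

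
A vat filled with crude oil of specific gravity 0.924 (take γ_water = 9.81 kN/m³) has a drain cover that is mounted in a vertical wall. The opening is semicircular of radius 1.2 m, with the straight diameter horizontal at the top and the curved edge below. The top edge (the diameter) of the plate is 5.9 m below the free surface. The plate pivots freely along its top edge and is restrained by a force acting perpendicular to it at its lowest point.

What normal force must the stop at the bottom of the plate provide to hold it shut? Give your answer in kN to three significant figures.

P ≈ 57.5 kN

γ = 0.924 × 9.81 = 9.06444 kN/m³.
The centroid of a semicircle lies 4r/(3π) = 0.509296 m from the diameter, here below the top edge, so the centroid depth is h_c = 5.9 + 0.509296 = 6.4093 m.
A = πr²/2 = π × 1.2²/2 = 2.26195 m².
Resultant F = γ·h_c·A = 9.06444 × 6.4093 × 2.26195 = 131.412 kN.
I_c = (π/8 − 8/(9π))·r⁴ = 0.109757 × 1.2⁴ = 0.227592 m⁴.
Centre of pressure: y_p = y_c + I_c/(y_c·A) = 6.4093 + 0.227592/(6.4093 × 2.26195) = 6.4093 + 0.0156987 = 6.425 m along the plane.
The resultant acts 0.509296 + 0.0156987 = 0.524995 m (along the plate) below the hinge at the top edge, so the moment about the hinge is M = F × 0.524995 = 131.412 × 0.524995 = 68.9906 kN·m.
A normal force at the bottom, 1.2 m from the hinge, must supply this moment: P = 68.9906/1.2 = 57.4922 kN.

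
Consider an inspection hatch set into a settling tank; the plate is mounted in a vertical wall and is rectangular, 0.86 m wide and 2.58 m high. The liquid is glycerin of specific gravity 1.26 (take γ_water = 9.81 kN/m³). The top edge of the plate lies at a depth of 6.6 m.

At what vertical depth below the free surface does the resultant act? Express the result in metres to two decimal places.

h_p = 7.96 m

γ = 1.26 × 9.81 = 12.3606 kN/m³.
The centroid lies 2.58/2 = 1.29 m below the top edge, so the centroid depth is h_c = 6.6 + 1.29 = 7.89 m.
A = 0.86 × 2.58 = 2.2188 m².
Resultant F = γ·h_c·A = 12.3606 × 7.89 × 2.2188 = 216.389 kN.
I_c = b·h³/12 = 0.86 × 2.58³/12 = 1.23077 m⁴.
Centre of pressure: y_p = y_c + I_c/(y_c·A) = 7.89 + 1.23077/(7.89 × 2.2188) = 7.89 + 0.0703043 = 7.9603 m along the plane.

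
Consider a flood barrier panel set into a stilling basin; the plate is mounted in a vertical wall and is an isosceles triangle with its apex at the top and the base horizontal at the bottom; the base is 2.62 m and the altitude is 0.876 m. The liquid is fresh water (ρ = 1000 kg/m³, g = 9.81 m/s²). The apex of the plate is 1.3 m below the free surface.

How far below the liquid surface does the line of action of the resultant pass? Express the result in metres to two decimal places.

γ = ρg = 1000 × 9.81 = 9810 N/m³ = 9.81 kN/m³.
With the apex up, the centroid sits 2h/3 = 2 × 0.876/3 = 0.584 m below the apex, so the centroid depth is h_c = 1.3 + 0.584 = 1.884 m.
A = ½ × 2.62 × 0.876 = 1.14756 m².
Resultant F = γ·h_c·A = 9.81 × 1.884 × 1.14756 = 21.2092 kN.
I_c = b·h³/36 = 2.62 × 0.876³/36 = 0.0489228 m⁴.
Centre of pressure: y_p = y_c + I_c/(y_c·A) = 1.884 + 0.0489228/(1.884 × 1.14756) = 1.884 + 0.0226285 = 1.90663 m along the plane.

h_p = 1.91 m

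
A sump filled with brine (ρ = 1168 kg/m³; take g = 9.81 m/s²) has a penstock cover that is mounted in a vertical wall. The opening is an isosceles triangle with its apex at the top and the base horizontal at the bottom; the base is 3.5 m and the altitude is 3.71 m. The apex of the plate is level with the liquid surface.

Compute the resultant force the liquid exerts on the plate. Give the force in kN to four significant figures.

γ = ρg = 1168 × 9.81 / 1000 = 11.45808 kN/m³.
With the apex up, the centroid sits 2h/3 = 2 × 3.71/3 = 2.47333 m below the apex, so the centroid depth is h_c = 2.47333 m.
A = ½ × 3.5 × 3.71 = 6.4925 m².
Resultant F = γ·h_c·A = 11.45808 × 2.47333 × 6.4925 = 183.995 kN.

F ≈ 184.0 kN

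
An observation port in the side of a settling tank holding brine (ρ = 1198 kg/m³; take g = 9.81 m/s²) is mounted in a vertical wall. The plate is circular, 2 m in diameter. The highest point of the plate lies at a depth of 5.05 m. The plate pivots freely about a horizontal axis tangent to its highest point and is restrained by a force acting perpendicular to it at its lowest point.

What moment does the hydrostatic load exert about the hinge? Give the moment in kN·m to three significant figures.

γ = ρg = 1198 × 9.81 / 1000 = 11.75238 kN/m³.
The centroid is at the centre, 1 m below the top of the plate, so the centroid depth is h_c = 5.05 + 1 = 6.05 m.
A = π(1)² = 3.14159 m².
Resultant F = γ·h_c·A = 11.75238 × 6.05 × 3.14159 = 223.373 kN.
I_c = πr⁴/4 = π × 1⁴/4 = 0.785398 m⁴.
Centre of pressure: y_p = y_c + I_c/(y_c·A) = 6.05 + 0.785398/(6.05 × 3.14159) = 6.05 + 0.0413223 = 6.09132 m along the plane.
The resultant acts 1 + 0.0413223 = 1.04132 m (along the plate) below the hinge at the top edge, so the moment about the hinge is M = F × 1.04132 = 223.373 × 1.04132 = 232.603 kN·m.

M ≈ 233 kN·m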